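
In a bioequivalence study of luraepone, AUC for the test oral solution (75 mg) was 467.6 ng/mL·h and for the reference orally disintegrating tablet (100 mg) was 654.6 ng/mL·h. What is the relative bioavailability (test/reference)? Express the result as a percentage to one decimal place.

F_rel = (AUC_test/D_test) / (AUC_ref/D_ref)
      = (467.6/75) / (654.6/100)
      = 6.23467 / 6.546 = 0.9524 = 95.24%

F_rel = 95.2%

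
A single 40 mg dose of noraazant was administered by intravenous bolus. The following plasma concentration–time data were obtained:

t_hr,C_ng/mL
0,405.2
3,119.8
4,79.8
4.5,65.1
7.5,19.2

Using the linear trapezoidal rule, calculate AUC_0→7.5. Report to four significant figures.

Trapezoidal AUC_0→7.5:
  [0→3]: (405.2+119.8)/2 × 3 = 787.5
  [3→4]: (119.8+79.8)/2 × 1 = 99.8
  [4→4.5]: (79.8+65.1)/2 × 0.5 = 36.225
  [4.5→7.5]: (65.1+19.2)/2 × 3 = 126.45
  Sum = 1049.975 ng/mL·hr

AUC = 1050 ng/mL·hr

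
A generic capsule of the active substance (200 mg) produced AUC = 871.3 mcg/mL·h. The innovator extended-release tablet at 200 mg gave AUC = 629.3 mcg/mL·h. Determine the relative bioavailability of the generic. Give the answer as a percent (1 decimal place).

F_rel = (AUC_test/D_test) / (AUC_ref/D_ref)
      = (871.3/200) / (629.3/200)
      = 4.3565 / 3.1465 = 1.3846 = 138.46%

F_rel = 138.5%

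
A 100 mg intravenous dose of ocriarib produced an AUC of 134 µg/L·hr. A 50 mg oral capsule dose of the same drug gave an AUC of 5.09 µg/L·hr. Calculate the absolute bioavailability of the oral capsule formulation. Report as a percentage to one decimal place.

F = 7.6%

F = (AUC_ev / D_ev) / (AUC_iv / D_iv)
  = (5.09/50) / (134/100)
  = 0.1018 / 1.34 = 0.0760
  = 7.60%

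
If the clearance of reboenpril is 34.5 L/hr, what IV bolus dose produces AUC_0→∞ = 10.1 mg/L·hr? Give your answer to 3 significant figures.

Dose = 348 mg

Dose_iv = CL × AUC_0→∞
     = 34.5 × 10.1 = 348.45 mg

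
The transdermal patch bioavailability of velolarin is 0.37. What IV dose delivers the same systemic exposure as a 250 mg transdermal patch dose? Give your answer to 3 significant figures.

D_iv = 92.5 mg

Systemic exposure from an extravascular dose = F × D_ev, so the equivalent IV dose is F × D_ev.
D_iv = F × D_ev = 0.37 × 250 = 92.5 mg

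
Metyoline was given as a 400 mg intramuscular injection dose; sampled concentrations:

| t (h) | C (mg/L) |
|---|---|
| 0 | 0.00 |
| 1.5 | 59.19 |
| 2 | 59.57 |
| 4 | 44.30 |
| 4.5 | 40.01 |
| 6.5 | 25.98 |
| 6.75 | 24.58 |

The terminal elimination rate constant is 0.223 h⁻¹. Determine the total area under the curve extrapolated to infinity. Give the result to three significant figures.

AUC = 382 mg/L·h

Trapezoidal AUC_0→6.75:
  [0→1.5]: (0.00+59.19)/2 × 1.5 = 44.3925
  [1.5→2]: (59.19+59.57)/2 × 0.5 = 29.69
  [2→4]: (59.57+44.30)/2 × 2 = 103.87
  [4→4.5]: (44.30+40.01)/2 × 0.5 = 21.0775
  [4.5→6.5]: (40.01+25.98)/2 × 2 = 65.99
  [6.5→6.75]: (25.98+24.58)/2 × 0.25 = 6.32
  Sum = 271.34 mg/L·h
Extrapolated tail: C_last / k_e = 24.58 / 0.223 = 110.224
AUC_0→∞ = 271.34 + 110.224 = 381.564 mg/L·h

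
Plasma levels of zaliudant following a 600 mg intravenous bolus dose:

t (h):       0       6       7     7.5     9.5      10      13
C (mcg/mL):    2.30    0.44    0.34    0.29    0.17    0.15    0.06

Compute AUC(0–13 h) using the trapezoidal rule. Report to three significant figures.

AUC = 9.62 mcg/mL·h

Trapezoidal AUC_0→13:
  [0→6]: (2.30+0.44)/2 × 6 = 8.22
  [6→7]: (0.44+0.34)/2 × 1 = 0.39
  [7→7.5]: (0.34+0.29)/2 × 0.5 = 0.1575
  [7.5→9.5]: (0.29+0.17)/2 × 2 = 0.46
  [9.5→10]: (0.17+0.15)/2 × 0.5 = 0.08
  [10→13]: (0.15+0.06)/2 × 3 = 0.315
  Sum = 9.6225 mcg/mL·h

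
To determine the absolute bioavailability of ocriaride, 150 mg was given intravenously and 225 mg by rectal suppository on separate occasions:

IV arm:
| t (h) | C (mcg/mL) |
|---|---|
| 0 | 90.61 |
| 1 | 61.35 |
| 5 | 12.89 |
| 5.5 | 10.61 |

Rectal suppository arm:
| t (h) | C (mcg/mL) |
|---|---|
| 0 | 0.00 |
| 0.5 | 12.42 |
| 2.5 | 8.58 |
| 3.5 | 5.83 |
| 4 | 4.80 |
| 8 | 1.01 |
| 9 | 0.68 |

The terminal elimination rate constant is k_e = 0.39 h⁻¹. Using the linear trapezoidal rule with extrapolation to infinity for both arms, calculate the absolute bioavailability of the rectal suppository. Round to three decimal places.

F = 0.125

Trapezoidal AUC_0→5.5 (IV):
  [0→1]: (90.61+61.35)/2 × 1 = 75.98
  [1→5]: (61.35+12.89)/2 × 4 = 148.48
  [5→5.5]: (12.89+10.61)/2 × 0.5 = 5.875
  Sum = 230.335 mcg/mL·h
IV tail: 10.61/0.39 = 27.205; AUC_iv,0→∞ = 230.335 + 27.205 = 257.54 mcg/mL·h
Trapezoidal AUC_0→9 (rectal suppository):
  [0→0.5]: (0.00+12.42)/2 × 0.5 = 3.105
  [0.5→2.5]: (12.42+8.58)/2 × 2 = 21.0
  [2.5→3.5]: (8.58+5.83)/2 × 1 = 7.205
  [3.5→4]: (5.83+4.80)/2 × 0.5 = 2.6575
  [4→8]: (4.80+1.01)/2 × 4 = 11.62
  [8→9]: (1.01+0.68)/2 × 1 = 0.845
  Sum = 46.4325 mcg/mL·h
rectal suppository tail: 0.68/0.39 = 1.744; AUC_ev,0→∞ = 46.4325 + 1.744 = 48.1765 mcg/mL·h
F = (AUC_ev/D_ev)/(AUC_iv/D_iv) = (48.1765/225)/(257.54/150) = 0.214118/1.71693 = 0.1247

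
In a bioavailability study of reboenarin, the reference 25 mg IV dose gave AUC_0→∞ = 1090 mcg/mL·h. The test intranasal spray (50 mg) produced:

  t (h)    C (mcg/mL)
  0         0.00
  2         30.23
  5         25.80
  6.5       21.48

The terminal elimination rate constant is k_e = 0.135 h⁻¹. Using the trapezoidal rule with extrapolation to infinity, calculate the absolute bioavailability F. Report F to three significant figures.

Trapezoidal AUC_0→6.5 (intranasal spray):
  [0→2]: (0.00+30.23)/2 × 2 = 30.23
  [2→5]: (30.23+25.80)/2 × 3 = 84.045
  [5→6.5]: (25.80+21.48)/2 × 1.5 = 35.46
  Sum = 149.735 mcg/mL·h
Tail: C_last/k_e = 21.48/0.135 = 159.111
AUC_0→∞ (intranasal spray) = 149.735 + 159.111 = 308.846 mcg/mL·h
F = (AUC_ev/D_ev)/(AUC_iv/D_iv) = (308.846/50)/(1090/25) = 6.17692/43.6 = 0.1417

F = 0.142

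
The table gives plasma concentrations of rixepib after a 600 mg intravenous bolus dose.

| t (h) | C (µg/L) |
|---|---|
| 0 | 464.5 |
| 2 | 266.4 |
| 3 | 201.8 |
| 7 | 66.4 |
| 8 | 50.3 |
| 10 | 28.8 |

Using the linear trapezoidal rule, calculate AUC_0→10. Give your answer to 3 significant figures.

Trapezoidal AUC_0→10:
  [0→2]: (464.5+266.4)/2 × 2 = 730.9
  [2→3]: (266.4+201.8)/2 × 1 = 234.1
  [3→7]: (201.8+66.4)/2 × 4 = 536.4
  [7→8]: (66.4+50.3)/2 × 1 = 58.35
  [8→10]: (50.3+28.8)/2 × 2 = 79.1
  Sum = 1638.85 µg/L·h

AUC = 1640 µg/L·h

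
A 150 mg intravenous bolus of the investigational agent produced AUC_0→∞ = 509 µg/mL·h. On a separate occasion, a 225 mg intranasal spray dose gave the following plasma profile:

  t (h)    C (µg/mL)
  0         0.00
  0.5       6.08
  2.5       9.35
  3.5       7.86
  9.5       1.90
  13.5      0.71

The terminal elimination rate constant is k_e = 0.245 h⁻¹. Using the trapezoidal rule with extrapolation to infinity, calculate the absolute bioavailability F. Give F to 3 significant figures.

Trapezoidal AUC_0→13.5 (intranasal spray):
  [0→0.5]: (0.00+6.08)/2 × 0.5 = 1.52
  [0.5→2.5]: (6.08+9.35)/2 × 2 = 15.43
  [2.5→3.5]: (9.35+7.86)/2 × 1 = 8.605
  [3.5→9.5]: (7.86+1.90)/2 × 6 = 29.28
  [9.5→13.5]: (1.90+0.71)/2 × 4 = 5.22
  Sum = 60.055 µg/mL·h
Tail: C_last/k_e = 0.71/0.245 = 2.898
AUC_0→∞ (intranasal spray) = 60.055 + 2.898 = 62.953 µg/mL·h
F = (AUC_ev/D_ev)/(AUC_iv/D_iv) = (62.953/225)/(509/150) = 0.279791/3.39333 = 0.0825

F = 0.0825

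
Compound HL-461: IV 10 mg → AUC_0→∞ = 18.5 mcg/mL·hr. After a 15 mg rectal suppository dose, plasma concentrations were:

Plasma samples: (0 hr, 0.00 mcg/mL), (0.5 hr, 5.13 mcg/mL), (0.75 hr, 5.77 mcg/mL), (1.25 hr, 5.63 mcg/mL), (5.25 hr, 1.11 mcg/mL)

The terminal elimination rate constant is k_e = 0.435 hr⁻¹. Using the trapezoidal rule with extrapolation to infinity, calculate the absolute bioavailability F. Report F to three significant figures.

Trapezoidal AUC_0→5.25 (rectal suppository):
  [0→0.5]: (0.00+5.13)/2 × 0.5 = 1.2825
  [0.5→0.75]: (5.13+5.77)/2 × 0.25 = 1.3625
  [0.75→1.25]: (5.77+5.63)/2 × 0.5 = 2.85
  [1.25→5.25]: (5.63+1.11)/2 × 4 = 13.48
  Sum = 18.975 mcg/mL·hr
Tail: C_last/k_e = 1.11/0.435 = 2.552
AUC_0→∞ (rectal suppository) = 18.975 + 2.552 = 21.527 mcg/mL·hr
F = (AUC_ev/D_ev)/(AUC_iv/D_iv) = (21.527/15)/(18.5/10) = 1.43513/1.85 = 0.7757

F = 0.776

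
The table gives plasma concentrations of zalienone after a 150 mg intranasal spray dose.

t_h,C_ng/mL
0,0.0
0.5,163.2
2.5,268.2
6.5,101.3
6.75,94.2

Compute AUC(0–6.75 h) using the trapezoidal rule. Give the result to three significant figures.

Trapezoidal AUC_0→6.75:
  [0→0.5]: (0.0+163.2)/2 × 0.5 = 40.8
  [0.5→2.5]: (163.2+268.2)/2 × 2 = 431.4
  [2.5→6.5]: (268.2+101.3)/2 × 4 = 739.0
  [6.5→6.75]: (101.3+94.2)/2 × 0.25 = 24.4375
  Sum = 1235.6375 ng/mL·h

AUC = 1240 ng/mL·h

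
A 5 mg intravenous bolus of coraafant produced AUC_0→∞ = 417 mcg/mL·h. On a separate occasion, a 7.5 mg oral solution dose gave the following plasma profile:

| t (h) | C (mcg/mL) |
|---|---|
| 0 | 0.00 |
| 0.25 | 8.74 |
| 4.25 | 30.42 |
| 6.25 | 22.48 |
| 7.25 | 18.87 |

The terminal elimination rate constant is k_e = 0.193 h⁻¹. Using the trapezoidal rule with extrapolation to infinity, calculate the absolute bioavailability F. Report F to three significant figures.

Trapezoidal AUC_0→7.25 (oral solution):
  [0→0.25]: (0.00+8.74)/2 × 0.25 = 1.0925
  [0.25→4.25]: (8.74+30.42)/2 × 4 = 78.32
  [4.25→6.25]: (30.42+22.48)/2 × 2 = 52.9
  [6.25→7.25]: (22.48+18.87)/2 × 1 = 20.675
  Sum = 152.9875 mcg/mL·h
Tail: C_last/k_e = 18.87/0.193 = 97.772
AUC_0→∞ (oral solution) = 152.9875 + 97.772 = 250.7595 mcg/mL·h
F = (AUC_ev/D_ev)/(AUC_iv/D_iv) = (250.7595/7.5)/(417/5) = 33.4346/83.4 = 0.4009

F = 0.401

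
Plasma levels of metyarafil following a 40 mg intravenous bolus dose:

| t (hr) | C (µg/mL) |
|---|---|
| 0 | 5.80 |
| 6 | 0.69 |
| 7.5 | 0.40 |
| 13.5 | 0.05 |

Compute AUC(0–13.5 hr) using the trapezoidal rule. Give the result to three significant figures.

Trapezoidal AUC_0→13.5:
  [0→6]: (5.80+0.69)/2 × 6 = 19.47
  [6→7.5]: (0.69+0.40)/2 × 1.5 = 0.8175
  [7.5→13.5]: (0.40+0.05)/2 × 6 = 1.35
  Sum = 21.6375 µg/mL·hr

AUC = 21.6 µg/mL·hr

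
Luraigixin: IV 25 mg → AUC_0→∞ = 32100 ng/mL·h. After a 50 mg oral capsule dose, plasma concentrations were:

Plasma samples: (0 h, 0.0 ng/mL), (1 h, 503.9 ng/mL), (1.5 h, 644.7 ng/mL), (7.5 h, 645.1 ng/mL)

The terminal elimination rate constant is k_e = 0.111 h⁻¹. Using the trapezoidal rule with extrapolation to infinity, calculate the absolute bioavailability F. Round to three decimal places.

F = 0.159

Trapezoidal AUC_0→7.5 (oral capsule):
  [0→1]: (0.0+503.9)/2 × 1 = 251.95
  [1→1.5]: (503.9+644.7)/2 × 0.5 = 287.15
  [1.5→7.5]: (644.7+645.1)/2 × 6 = 3869.4
  Sum = 4408.5 ng/mL·h
Tail: C_last/k_e = 645.1/0.111 = 5811.712
AUC_0→∞ (oral capsule) = 4408.5 + 5811.712 = 10220.212 ng/mL·h
F = (AUC_ev/D_ev)/(AUC_iv/D_iv) = (10220.212/50)/(32100/25) = 204.40424/1284 = 0.1592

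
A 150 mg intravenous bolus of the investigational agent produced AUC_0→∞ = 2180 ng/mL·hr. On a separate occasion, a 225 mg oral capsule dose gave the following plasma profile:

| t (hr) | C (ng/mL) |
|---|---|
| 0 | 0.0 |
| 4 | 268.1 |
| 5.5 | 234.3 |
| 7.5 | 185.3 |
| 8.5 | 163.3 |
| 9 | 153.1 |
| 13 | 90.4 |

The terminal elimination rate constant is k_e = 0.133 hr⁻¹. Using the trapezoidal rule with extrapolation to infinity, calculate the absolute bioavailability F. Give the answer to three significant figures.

Trapezoidal AUC_0→13 (oral capsule):
  [0→4]: (0.0+268.1)/2 × 4 = 536.2
  [4→5.5]: (268.1+234.3)/2 × 1.5 = 376.8
  [5.5→7.5]: (234.3+185.3)/2 × 2 = 419.6
  [7.5→8.5]: (185.3+163.3)/2 × 1 = 174.3
  [8.5→9]: (163.3+153.1)/2 × 0.5 = 79.1
  [9→13]: (153.1+90.4)/2 × 4 = 487.0
  Sum = 2073.0 ng/mL·hr
Tail: C_last/k_e = 90.4/0.133 = 679.699
AUC_0→∞ (oral capsule) = 2073.0 + 679.699 = 2752.699 ng/mL·hr
F = (AUC_ev/D_ev)/(AUC_iv/D_iv) = (2752.699/225)/(2180/150) = 12.2342/14.5333 = 0.8418

F = 0.842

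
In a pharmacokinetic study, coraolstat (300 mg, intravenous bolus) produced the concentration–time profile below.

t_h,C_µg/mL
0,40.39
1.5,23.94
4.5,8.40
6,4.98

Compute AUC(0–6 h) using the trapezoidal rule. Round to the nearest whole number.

AUC = 107 µg/mL·h

Trapezoidal AUC_0→6:
  [0→1.5]: (40.39+23.94)/2 × 1.5 = 48.2475
  [1.5→4.5]: (23.94+8.40)/2 × 3 = 48.51
  [4.5→6]: (8.40+4.98)/2 × 1.5 = 10.035
  Sum = 106.7925 µg/mL·h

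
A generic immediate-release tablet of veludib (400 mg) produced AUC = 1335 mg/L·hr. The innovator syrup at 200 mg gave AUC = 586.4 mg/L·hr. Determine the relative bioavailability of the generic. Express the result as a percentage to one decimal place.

F_rel = (AUC_test/D_test) / (AUC_ref/D_ref)
      = (1335/400) / (586.4/200)
      = 3.3375 / 2.932 = 1.1383 = 113.83%

F_rel = 113.8%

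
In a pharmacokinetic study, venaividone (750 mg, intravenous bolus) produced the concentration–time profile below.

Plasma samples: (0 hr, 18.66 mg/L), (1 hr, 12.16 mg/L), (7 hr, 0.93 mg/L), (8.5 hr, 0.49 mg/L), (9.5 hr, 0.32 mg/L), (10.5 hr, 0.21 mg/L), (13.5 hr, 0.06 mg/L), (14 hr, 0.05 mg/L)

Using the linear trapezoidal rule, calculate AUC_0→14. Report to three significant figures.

Trapezoidal AUC_0→14:
  [0→1]: (18.66+12.16)/2 × 1 = 15.41
  [1→7]: (12.16+0.93)/2 × 6 = 39.27
  [7→8.5]: (0.93+0.49)/2 × 1.5 = 1.065
  [8.5→9.5]: (0.49+0.32)/2 × 1 = 0.405
  [9.5→10.5]: (0.32+0.21)/2 × 1 = 0.265
  [10.5→13.5]: (0.21+0.06)/2 × 3 = 0.405
  [13.5→14]: (0.06+0.05)/2 × 0.5 = 0.0275
  Sum = 56.8475 mg/L·hr

AUC = 56.8 mg/L·hr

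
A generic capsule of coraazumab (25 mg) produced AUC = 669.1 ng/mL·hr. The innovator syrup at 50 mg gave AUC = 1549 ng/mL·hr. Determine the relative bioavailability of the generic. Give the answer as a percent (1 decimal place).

F_rel = 86.4%

F_rel = (AUC_test/D_test) / (AUC_ref/D_ref)
      = (669.1/25) / (1549/50)
      = 26.764 / 30.98 = 0.8639 = 86.39%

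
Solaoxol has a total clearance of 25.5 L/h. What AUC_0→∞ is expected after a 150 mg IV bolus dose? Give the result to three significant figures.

AUC = 5.88 mg/L·h

AUC_0→∞ = Dose_iv / CL
        = 150 / 25.5 = 5.88235 mg/L·h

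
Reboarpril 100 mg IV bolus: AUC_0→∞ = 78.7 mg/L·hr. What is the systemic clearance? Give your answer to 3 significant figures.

CL = 1.27 L/hr

CL = Dose_iv / AUC_0→∞
   = 100 / 78.7 = 1.27065 L/hr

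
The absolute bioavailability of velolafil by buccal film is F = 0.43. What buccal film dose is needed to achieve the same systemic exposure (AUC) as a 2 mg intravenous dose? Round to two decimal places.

For equal systemic exposure: F × D_ev = D_iv
D_ev = D_iv / F = 2 / 0.43 = 4.65116 mg

D_buccal = 4.65 mg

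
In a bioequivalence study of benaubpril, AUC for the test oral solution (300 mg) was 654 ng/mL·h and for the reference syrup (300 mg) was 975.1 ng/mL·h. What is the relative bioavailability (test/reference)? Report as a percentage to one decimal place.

F_rel = 67.1%

F_rel = (AUC_test/D_test) / (AUC_ref/D_ref)
      = (654/300) / (975.1/300)
      = 2.18 / 3.25033 = 0.6707 = 67.07%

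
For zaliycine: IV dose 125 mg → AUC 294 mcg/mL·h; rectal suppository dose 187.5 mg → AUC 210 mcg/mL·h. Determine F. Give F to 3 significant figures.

F = 0.476

F = (AUC_ev / D_ev) / (AUC_iv / D_iv)
  = (210/187.5) / (294/125)
  = 1.12 / 2.352 = 0.4762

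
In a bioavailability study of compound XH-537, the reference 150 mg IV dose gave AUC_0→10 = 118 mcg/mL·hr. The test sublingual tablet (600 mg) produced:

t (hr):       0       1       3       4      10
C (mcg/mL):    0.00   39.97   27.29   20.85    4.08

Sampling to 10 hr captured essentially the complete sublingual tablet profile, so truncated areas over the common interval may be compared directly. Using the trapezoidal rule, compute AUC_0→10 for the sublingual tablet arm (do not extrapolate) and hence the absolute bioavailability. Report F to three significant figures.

F = 0.394

Trapezoidal AUC_0→10 (sublingual tablet):
  [0→1]: (0.00+39.97)/2 × 1 = 19.985
  [1→3]: (39.97+27.29)/2 × 2 = 67.26
  [3→4]: (27.29+20.85)/2 × 1 = 24.07
  [4→10]: (20.85+4.08)/2 × 6 = 74.79
  Sum = 186.105 mcg/mL·hr
F = (AUC_ev/D_ev)/(AUC_iv/D_iv) = (186.105/600)/(118/150) = 0.310175/0.786667 = 0.3943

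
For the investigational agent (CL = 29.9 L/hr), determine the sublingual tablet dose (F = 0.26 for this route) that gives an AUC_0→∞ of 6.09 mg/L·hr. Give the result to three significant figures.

Dose = 700 mg

Dose = CL × AUC_0→∞ / F
     = 29.9 × 6.09 / 0.26 = 700.35 mg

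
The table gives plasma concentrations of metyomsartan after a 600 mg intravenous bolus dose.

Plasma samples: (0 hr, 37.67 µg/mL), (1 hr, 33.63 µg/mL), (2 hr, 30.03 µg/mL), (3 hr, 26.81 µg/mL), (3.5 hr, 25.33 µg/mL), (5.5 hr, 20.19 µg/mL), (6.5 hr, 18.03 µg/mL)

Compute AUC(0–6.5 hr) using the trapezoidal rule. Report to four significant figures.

AUC = 173.6 µg/mL·hr

Trapezoidal AUC_0→6.5:
  [0→1]: (37.67+33.63)/2 × 1 = 35.65
  [1→2]: (33.63+30.03)/2 × 1 = 31.83
  [2→3]: (30.03+26.81)/2 × 1 = 28.42
  [3→3.5]: (26.81+25.33)/2 × 0.5 = 13.035
  [3.5→5.5]: (25.33+20.19)/2 × 2 = 45.52
  [5.5→6.5]: (20.19+18.03)/2 × 1 = 19.11
  Sum = 173.565 µg/mL·hr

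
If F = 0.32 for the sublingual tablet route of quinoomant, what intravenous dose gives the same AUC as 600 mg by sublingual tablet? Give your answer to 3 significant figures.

D_iv = 192 mg

Systemic exposure from an extravascular dose = F × D_ev, so the equivalent IV dose is F × D_ev.
D_iv = F × D_ev = 0.32 × 600 = 192 mg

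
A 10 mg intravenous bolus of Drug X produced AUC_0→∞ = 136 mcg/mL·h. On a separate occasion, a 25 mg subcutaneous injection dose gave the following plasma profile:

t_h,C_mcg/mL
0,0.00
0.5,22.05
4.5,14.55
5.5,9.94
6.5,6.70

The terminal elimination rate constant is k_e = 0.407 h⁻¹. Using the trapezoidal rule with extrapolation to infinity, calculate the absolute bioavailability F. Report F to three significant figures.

Trapezoidal AUC_0→6.5 (subcutaneous injection):
  [0→0.5]: (0.00+22.05)/2 × 0.5 = 5.5125
  [0.5→4.5]: (22.05+14.55)/2 × 4 = 73.2
  [4.5→5.5]: (14.55+9.94)/2 × 1 = 12.245
  [5.5→6.5]: (9.94+6.70)/2 × 1 = 8.32
  Sum = 99.2775 mcg/mL·h
Tail: C_last/k_e = 6.70/0.407 = 16.462
AUC_0→∞ (subcutaneous injection) = 99.2775 + 16.462 = 115.7395 mcg/mL·h
F = (AUC_ev/D_ev)/(AUC_iv/D_iv) = (115.7395/25)/(136/10) = 4.62958/13.6 = 0.3404

F = 0.340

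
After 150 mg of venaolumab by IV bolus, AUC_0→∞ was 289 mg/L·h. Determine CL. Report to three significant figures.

CL = 0.519 L/h

CL = Dose_iv / AUC_0→∞
   = 150 / 289 = 0.519031 L/h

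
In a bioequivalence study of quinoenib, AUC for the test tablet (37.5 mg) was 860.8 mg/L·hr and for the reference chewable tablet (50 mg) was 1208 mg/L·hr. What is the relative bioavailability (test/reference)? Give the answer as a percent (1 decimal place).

F_rel = (AUC_test/D_test) / (AUC_ref/D_ref)
      = (860.8/37.5) / (1208/50)
      = 22.9547 / 24.16 = 0.9501 = 95.01%

F_rel = 95.0%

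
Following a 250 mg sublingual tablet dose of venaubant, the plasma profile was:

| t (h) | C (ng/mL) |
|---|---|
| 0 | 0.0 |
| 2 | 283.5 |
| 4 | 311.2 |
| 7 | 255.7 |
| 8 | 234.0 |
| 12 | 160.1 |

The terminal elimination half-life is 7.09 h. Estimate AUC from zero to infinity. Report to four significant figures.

AUC = 4399 ng/mL·h

Trapezoidal AUC_0→12:
  [0→2]: (0.0+283.5)/2 × 2 = 283.5
  [2→4]: (283.5+311.2)/2 × 2 = 594.7
  [4→7]: (311.2+255.7)/2 × 3 = 850.35
  [7→8]: (255.7+234.0)/2 × 1 = 244.85
  [8→12]: (234.0+160.1)/2 × 4 = 788.2
  Sum = 2761.6 ng/mL·h
k_e = ln2 / t½ = 0.693147 / 7.09 = 0.0978 h^-1
Extrapolated tail: C_last / k_e = 160.1 / 0.0978 = 1637.014
AUC_0→∞ = 2761.6 + 1637.014 = 4398.614 ng/mL·h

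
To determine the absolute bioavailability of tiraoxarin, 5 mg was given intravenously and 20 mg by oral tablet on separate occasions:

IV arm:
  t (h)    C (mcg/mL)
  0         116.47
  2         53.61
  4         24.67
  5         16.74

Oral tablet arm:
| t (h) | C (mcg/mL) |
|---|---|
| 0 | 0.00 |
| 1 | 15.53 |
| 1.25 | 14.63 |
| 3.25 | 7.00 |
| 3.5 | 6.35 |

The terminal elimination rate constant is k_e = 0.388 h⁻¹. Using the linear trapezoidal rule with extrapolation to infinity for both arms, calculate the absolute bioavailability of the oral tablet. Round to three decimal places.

F = 0.041

Trapezoidal AUC_0→5 (IV):
  [0→2]: (116.47+53.61)/2 × 2 = 170.08
  [2→4]: (53.61+24.67)/2 × 2 = 78.28
  [4→5]: (24.67+16.74)/2 × 1 = 20.705
  Sum = 269.065 mcg/mL·h
IV tail: 16.74/0.388 = 43.144; AUC_iv,0→∞ = 269.065 + 43.144 = 312.209 mcg/mL·h
Trapezoidal AUC_0→3.5 (oral tablet):
  [0→1]: (0.00+15.53)/2 × 1 = 7.765
  [1→1.25]: (15.53+14.63)/2 × 0.25 = 3.77
  [1.25→3.25]: (14.63+7.00)/2 × 2 = 21.63
  [3.25→3.5]: (7.00+6.35)/2 × 0.25 = 1.66875
  Sum = 34.83375 mcg/mL·h
oral tablet tail: 6.35/0.388 = 16.366; AUC_ev,0→∞ = 34.83375 + 16.366 = 51.19975 mcg/mL·h
F = (AUC_ev/D_ev)/(AUC_iv/D_iv) = (51.19975/20)/(312.209/5) = 2.5599875/62.4418 = 0.0410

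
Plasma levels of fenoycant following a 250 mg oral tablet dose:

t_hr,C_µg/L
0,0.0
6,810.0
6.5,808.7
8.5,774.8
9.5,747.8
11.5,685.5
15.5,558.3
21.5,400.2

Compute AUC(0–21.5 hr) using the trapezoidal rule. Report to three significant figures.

Trapezoidal AUC_0→21.5:
  [0→6]: (0.0+810.0)/2 × 6 = 2430.0
  [6→6.5]: (810.0+808.7)/2 × 0.5 = 404.675
  [6.5→8.5]: (808.7+774.8)/2 × 2 = 1583.5
  [8.5→9.5]: (774.8+747.8)/2 × 1 = 761.3
  [9.5→11.5]: (747.8+685.5)/2 × 2 = 1433.3
  [11.5→15.5]: (685.5+558.3)/2 × 4 = 2487.6
  [15.5→21.5]: (558.3+400.2)/2 × 6 = 2875.5
  Sum = 11975.875 µg/L·hr

AUC = 12000 µg/L·hr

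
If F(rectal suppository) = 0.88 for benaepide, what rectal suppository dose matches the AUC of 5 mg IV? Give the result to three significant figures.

D_rectal = 5.68 mg

For equal systemic exposure: F × D_ev = D_iv
D_ev = D_iv / F = 5 / 0.88 = 5.68182 mg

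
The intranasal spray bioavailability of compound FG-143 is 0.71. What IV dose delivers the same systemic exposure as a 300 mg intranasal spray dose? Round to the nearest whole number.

D_iv = 213 mg

Systemic exposure from an extravascular dose = F × D_ev, so the equivalent IV dose is F × D_ev.
D_iv = F × D_ev = 0.71 × 300 = 213 mg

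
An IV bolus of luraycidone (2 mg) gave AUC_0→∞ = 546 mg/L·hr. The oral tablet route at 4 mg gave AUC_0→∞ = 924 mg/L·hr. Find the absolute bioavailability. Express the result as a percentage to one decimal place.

F = 84.6%

F = (AUC_ev / D_ev) / (AUC_iv / D_iv)
  = (924/4) / (546/2)
  = 231 / 273 = 0.8462
  = 84.62%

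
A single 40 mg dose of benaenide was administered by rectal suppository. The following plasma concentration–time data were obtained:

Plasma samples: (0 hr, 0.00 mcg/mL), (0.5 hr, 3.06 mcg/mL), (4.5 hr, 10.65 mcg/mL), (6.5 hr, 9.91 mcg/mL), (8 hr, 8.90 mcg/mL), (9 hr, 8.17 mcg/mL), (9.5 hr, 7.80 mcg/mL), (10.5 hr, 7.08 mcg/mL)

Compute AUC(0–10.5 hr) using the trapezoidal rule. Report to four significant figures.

Trapezoidal AUC_0→10.5:
  [0→0.5]: (0.00+3.06)/2 × 0.5 = 0.765
  [0.5→4.5]: (3.06+10.65)/2 × 4 = 27.42
  [4.5→6.5]: (10.65+9.91)/2 × 2 = 20.56
  [6.5→8]: (9.91+8.90)/2 × 1.5 = 14.1075
  [8→9]: (8.90+8.17)/2 × 1 = 8.535
  [9→9.5]: (8.17+7.80)/2 × 0.5 = 3.9925
  [9.5→10.5]: (7.80+7.08)/2 × 1 = 7.44
  Sum = 82.82 mcg/mL·hr

AUC = 82.82 mcg/mL·hr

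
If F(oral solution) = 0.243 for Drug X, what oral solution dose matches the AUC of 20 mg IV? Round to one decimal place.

For equal systemic exposure: F × D_ev = D_iv
D_ev = D_iv / F = 20 / 0.243 = 82.3045 mg

D_oral = 82.3 mg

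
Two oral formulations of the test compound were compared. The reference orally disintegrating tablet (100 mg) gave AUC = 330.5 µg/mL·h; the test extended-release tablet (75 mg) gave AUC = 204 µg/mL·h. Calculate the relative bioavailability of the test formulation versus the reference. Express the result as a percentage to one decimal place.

F_rel = (AUC_test/D_test) / (AUC_ref/D_ref)
      = (204/75) / (330.5/100)
      = 2.72 / 3.305 = 0.8230 = 82.30%

F_rel = 82.3%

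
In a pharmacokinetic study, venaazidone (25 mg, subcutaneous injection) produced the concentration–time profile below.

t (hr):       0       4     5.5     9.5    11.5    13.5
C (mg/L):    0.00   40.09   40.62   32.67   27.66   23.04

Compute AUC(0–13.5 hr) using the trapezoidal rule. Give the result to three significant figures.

Trapezoidal AUC_0→13.5:
  [0→4]: (0.00+40.09)/2 × 4 = 80.18
  [4→5.5]: (40.09+40.62)/2 × 1.5 = 60.5325
  [5.5→9.5]: (40.62+32.67)/2 × 4 = 146.58
  [9.5→11.5]: (32.67+27.66)/2 × 2 = 60.33
  [11.5→13.5]: (27.66+23.04)/2 × 2 = 50.7
  Sum = 398.3225 mg/L·hr

AUC = 398 mg/L·hr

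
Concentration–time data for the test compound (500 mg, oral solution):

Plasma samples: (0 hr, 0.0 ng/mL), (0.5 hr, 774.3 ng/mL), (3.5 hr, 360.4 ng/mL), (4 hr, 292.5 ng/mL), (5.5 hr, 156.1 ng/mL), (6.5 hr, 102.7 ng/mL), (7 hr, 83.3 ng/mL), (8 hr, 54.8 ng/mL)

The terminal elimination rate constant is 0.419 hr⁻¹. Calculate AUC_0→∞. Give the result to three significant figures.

Trapezoidal AUC_0→8:
  [0→0.5]: (0.0+774.3)/2 × 0.5 = 193.575
  [0.5→3.5]: (774.3+360.4)/2 × 3 = 1702.05
  [3.5→4]: (360.4+292.5)/2 × 0.5 = 163.225
  [4→5.5]: (292.5+156.1)/2 × 1.5 = 336.45
  [5.5→6.5]: (156.1+102.7)/2 × 1 = 129.4
  [6.5→7]: (102.7+83.3)/2 × 0.5 = 46.5
  [7→8]: (83.3+54.8)/2 × 1 = 69.05
  Sum = 2640.25 ng/mL·hr
Extrapolated tail: C_last / k_e = 54.8 / 0.419 = 130.788
AUC_0→∞ = 2640.25 + 130.788 = 2771.038 ng/mL·hr

AUC = 2770 ng/mL·hr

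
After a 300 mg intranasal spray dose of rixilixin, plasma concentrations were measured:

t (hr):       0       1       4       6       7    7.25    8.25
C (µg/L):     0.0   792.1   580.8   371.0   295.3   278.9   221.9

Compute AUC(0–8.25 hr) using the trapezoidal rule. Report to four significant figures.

AUC = 4063 µg/L·hr

Trapezoidal AUC_0→8.25:
  [0→1]: (0.0+792.1)/2 × 1 = 396.05
  [1→4]: (792.1+580.8)/2 × 3 = 2059.35
  [4→6]: (580.8+371.0)/2 × 2 = 951.8
  [6→7]: (371.0+295.3)/2 × 1 = 333.15
  [7→7.25]: (295.3+278.9)/2 × 0.25 = 71.775
  [7.25→8.25]: (278.9+221.9)/2 × 1 = 250.4
  Sum = 4062.525 µg/L·hr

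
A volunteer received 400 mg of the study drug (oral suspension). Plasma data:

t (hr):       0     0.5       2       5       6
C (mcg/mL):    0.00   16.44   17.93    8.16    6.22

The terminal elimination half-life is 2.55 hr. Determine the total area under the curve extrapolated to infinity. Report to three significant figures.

Trapezoidal AUC_0→6:
  [0→0.5]: (0.00+16.44)/2 × 0.5 = 4.11
  [0.5→2]: (16.44+17.93)/2 × 1.5 = 25.7775
  [2→5]: (17.93+8.16)/2 × 3 = 39.135
  [5→6]: (8.16+6.22)/2 × 1 = 7.19
  Sum = 76.2125 mcg/mL·hr
k_e = ln2 / t½ = 0.693147 / 2.55 = 0.2718 hr^-1
Extrapolated tail: C_last / k_e = 6.22 / 0.2718 = 22.884
AUC_0→∞ = 76.2125 + 22.884 = 99.0965 mcg/mL·hr

AUC = 99.1 mcg/mL·hr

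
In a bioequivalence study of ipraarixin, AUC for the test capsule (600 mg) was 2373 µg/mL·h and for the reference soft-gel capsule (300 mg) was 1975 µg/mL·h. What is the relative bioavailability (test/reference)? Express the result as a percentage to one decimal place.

F_rel = 60.1%

F_rel = (AUC_test/D_test) / (AUC_ref/D_ref)
      = (2373/600) / (1975/300)
      = 3.955 / 6.58333 = 0.6008 = 60.08%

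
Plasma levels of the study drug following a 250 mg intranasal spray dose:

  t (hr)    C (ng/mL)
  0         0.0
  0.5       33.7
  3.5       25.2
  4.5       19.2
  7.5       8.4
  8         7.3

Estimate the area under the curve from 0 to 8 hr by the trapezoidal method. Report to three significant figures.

Trapezoidal AUC_0→8:
  [0→0.5]: (0.0+33.7)/2 × 0.5 = 8.425
  [0.5→3.5]: (33.7+25.2)/2 × 3 = 88.35
  [3.5→4.5]: (25.2+19.2)/2 × 1 = 22.2
  [4.5→7.5]: (19.2+8.4)/2 × 3 = 41.4
  [7.5→8]: (8.4+7.3)/2 × 0.5 = 3.925
  Sum = 164.3 ng/mL·hr

AUC = 164 ng/mL·hr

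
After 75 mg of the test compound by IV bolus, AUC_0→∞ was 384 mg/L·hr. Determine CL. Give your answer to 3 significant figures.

CL = Dose_iv / AUC_0→∞
   = 75 / 384 = 0.1953125 L/hr

CL = 0.195 L/hr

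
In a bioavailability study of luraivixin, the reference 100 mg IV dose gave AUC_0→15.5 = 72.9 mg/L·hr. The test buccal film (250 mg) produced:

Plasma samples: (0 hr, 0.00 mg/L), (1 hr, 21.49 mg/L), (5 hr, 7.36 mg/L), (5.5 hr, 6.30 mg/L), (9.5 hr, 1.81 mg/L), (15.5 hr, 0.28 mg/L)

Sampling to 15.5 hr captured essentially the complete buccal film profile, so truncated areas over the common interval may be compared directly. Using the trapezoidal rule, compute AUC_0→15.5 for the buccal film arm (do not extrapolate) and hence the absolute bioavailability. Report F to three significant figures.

Trapezoidal AUC_0→15.5 (buccal film):
  [0→1]: (0.00+21.49)/2 × 1 = 10.745
  [1→5]: (21.49+7.36)/2 × 4 = 57.7
  [5→5.5]: (7.36+6.30)/2 × 0.5 = 3.415
  [5.5→9.5]: (6.30+1.81)/2 × 4 = 16.22
  [9.5→15.5]: (1.81+0.28)/2 × 6 = 6.27
  Sum = 94.35 mg/L·hr
F = (AUC_ev/D_ev)/(AUC_iv/D_iv) = (94.35/250)/(72.9/100) = 0.3774/0.729 = 0.5177

F = 0.518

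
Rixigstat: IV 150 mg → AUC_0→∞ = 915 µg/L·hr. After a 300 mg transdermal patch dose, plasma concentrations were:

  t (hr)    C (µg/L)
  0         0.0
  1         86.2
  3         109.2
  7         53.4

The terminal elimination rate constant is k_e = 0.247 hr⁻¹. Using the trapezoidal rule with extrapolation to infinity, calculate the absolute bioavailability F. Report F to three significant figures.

Trapezoidal AUC_0→7 (transdermal patch):
  [0→1]: (0.0+86.2)/2 × 1 = 43.1
  [1→3]: (86.2+109.2)/2 × 2 = 195.4
  [3→7]: (109.2+53.4)/2 × 4 = 325.2
  Sum = 563.7 µg/L·hr
Tail: C_last/k_e = 53.4/0.247 = 216.194
AUC_0→∞ (transdermal patch) = 563.7 + 216.194 = 779.894 µg/L·hr
F = (AUC_ev/D_ev)/(AUC_iv/D_iv) = (779.894/300)/(915/150) = 2.59965/6.1 = 0.4262

F = 0.426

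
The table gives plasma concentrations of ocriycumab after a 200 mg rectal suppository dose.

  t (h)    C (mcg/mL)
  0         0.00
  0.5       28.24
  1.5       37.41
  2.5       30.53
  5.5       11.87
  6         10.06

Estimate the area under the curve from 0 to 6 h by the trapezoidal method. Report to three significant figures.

AUC = 143 mcg/mL·h

Trapezoidal AUC_0→6:
  [0→0.5]: (0.00+28.24)/2 × 0.5 = 7.06
  [0.5→1.5]: (28.24+37.41)/2 × 1 = 32.825
  [1.5→2.5]: (37.41+30.53)/2 × 1 = 33.97
  [2.5→5.5]: (30.53+11.87)/2 × 3 = 63.6
  [5.5→6]: (11.87+10.06)/2 × 0.5 = 5.4825
  Sum = 142.9375 mcg/mL·h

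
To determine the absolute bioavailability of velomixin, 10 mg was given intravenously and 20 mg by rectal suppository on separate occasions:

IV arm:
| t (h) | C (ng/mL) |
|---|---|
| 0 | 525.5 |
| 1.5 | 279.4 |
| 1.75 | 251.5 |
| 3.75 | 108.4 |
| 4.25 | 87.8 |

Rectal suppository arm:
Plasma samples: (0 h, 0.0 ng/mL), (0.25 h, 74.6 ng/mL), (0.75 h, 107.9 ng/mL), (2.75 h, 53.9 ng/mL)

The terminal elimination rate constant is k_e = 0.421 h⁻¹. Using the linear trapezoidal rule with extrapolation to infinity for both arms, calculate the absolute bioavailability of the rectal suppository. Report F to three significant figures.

F = 0.134

Trapezoidal AUC_0→4.25 (IV):
  [0→1.5]: (525.5+279.4)/2 × 1.5 = 603.675
  [1.5→1.75]: (279.4+251.5)/2 × 0.25 = 66.3625
  [1.75→3.75]: (251.5+108.4)/2 × 2 = 359.9
  [3.75→4.25]: (108.4+87.8)/2 × 0.5 = 49.05
  Sum = 1078.9875 ng/mL·h
IV tail: 87.8/0.421 = 208.551; AUC_iv,0→∞ = 1078.9875 + 208.551 = 1287.5385 ng/mL·h
Trapezoidal AUC_0→2.75 (rectal suppository):
  [0→0.25]: (0.0+74.6)/2 × 0.25 = 9.325
  [0.25→0.75]: (74.6+107.9)/2 × 0.5 = 45.625
  [0.75→2.75]: (107.9+53.9)/2 × 2 = 161.8
  Sum = 216.75 ng/mL·h
rectal suppository tail: 53.9/0.421 = 128.029; AUC_ev,0→∞ = 216.75 + 128.029 = 344.779 ng/mL·h
F = (AUC_ev/D_ev)/(AUC_iv/D_iv) = (344.779/20)/(1287.5385/10) = 17.23895/128.75385 = 0.1339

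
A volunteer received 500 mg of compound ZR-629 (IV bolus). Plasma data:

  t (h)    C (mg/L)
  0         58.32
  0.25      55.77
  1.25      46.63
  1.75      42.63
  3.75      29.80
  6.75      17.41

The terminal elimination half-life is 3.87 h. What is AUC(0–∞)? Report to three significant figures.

Trapezoidal AUC_0→6.75:
  [0→0.25]: (58.32+55.77)/2 × 0.25 = 14.26125
  [0.25→1.25]: (55.77+46.63)/2 × 1 = 51.2
  [1.25→1.75]: (46.63+42.63)/2 × 0.5 = 22.315
  [1.75→3.75]: (42.63+29.80)/2 × 2 = 72.43
  [3.75→6.75]: (29.80+17.41)/2 × 3 = 70.815
  Sum = 231.02125 mg/L·h
k_e = ln2 / t½ = 0.693147 / 3.87 = 0.1791 h^-1
Extrapolated tail: C_last / k_e = 17.41 / 0.1791 = 97.208
AUC_0→∞ = 231.02125 + 97.208 = 328.22925 mg/L·h

AUC = 328 mg/L·h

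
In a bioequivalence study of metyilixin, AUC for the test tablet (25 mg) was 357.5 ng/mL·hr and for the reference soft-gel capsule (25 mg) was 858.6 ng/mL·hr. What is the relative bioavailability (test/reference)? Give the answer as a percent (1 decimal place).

F_rel = 41.6%

F_rel = (AUC_test/D_test) / (AUC_ref/D_ref)
      = (357.5/25) / (858.6/25)
      = 14.3 / 34.344 = 0.4164 = 41.64%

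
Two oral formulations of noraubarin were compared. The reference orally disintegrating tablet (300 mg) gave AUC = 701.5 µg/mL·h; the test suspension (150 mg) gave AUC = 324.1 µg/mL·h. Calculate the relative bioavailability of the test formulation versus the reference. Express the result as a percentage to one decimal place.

F_rel = 92.4%

F_rel = (AUC_test/D_test) / (AUC_ref/D_ref)
      = (324.1/150) / (701.5/300)
      = 2.16067 / 2.33833 = 0.9240 = 92.40%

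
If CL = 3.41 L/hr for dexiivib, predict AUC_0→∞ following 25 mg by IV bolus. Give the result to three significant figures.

AUC_0→∞ = Dose_iv / CL
        = 25 / 3.41 = 7.33138 mg/L·hr

AUC = 7.33 mg/L·hr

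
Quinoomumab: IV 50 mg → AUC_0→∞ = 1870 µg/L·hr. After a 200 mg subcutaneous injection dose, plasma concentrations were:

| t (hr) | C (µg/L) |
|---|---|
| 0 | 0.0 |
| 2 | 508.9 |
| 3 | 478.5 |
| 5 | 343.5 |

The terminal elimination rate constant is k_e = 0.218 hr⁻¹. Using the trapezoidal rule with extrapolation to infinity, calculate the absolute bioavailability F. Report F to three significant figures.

F = 0.455

Trapezoidal AUC_0→5 (subcutaneous injection):
  [0→2]: (0.0+508.9)/2 × 2 = 508.9
  [2→3]: (508.9+478.5)/2 × 1 = 493.7
  [3→5]: (478.5+343.5)/2 × 2 = 822.0
  Sum = 1824.6 µg/L·hr
Tail: C_last/k_e = 343.5/0.218 = 1575.688
AUC_0→∞ (subcutaneous injection) = 1824.6 + 1575.688 = 3400.288 µg/L·hr
F = (AUC_ev/D_ev)/(AUC_iv/D_iv) = (3400.288/200)/(1870/50) = 17.00144/37.4 = 0.4546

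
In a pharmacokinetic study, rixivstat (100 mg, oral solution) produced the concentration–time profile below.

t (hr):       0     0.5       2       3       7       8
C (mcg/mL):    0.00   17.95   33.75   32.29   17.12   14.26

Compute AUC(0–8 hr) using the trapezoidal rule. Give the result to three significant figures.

AUC = 191 mcg/mL·hr

Trapezoidal AUC_0→8:
  [0→0.5]: (0.00+17.95)/2 × 0.5 = 4.4875
  [0.5→2]: (17.95+33.75)/2 × 1.5 = 38.775
  [2→3]: (33.75+32.29)/2 × 1 = 33.02
  [3→7]: (32.29+17.12)/2 × 4 = 98.82
  [7→8]: (17.12+14.26)/2 × 1 = 15.69
  Sum = 190.7925 mcg/mL·hr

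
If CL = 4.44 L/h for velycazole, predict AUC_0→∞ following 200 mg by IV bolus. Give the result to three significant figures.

AUC = 45.0 mg/L·h

AUC_0→∞ = Dose_iv / CL
        = 200 / 4.44 = 45.045 mg/L·h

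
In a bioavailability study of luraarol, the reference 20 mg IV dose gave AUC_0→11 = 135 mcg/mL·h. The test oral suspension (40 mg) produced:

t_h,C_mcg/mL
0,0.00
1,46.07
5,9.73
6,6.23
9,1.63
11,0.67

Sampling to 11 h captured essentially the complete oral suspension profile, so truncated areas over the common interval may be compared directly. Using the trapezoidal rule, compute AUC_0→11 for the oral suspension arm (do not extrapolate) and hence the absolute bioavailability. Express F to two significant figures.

Trapezoidal AUC_0→11 (oral suspension):
  [0→1]: (0.00+46.07)/2 × 1 = 23.035
  [1→5]: (46.07+9.73)/2 × 4 = 111.6
  [5→6]: (9.73+6.23)/2 × 1 = 7.98
  [6→9]: (6.23+1.63)/2 × 3 = 11.79
  [9→11]: (1.63+0.67)/2 × 2 = 2.3
  Sum = 156.705 mcg/mL·h
F = (AUC_ev/D_ev)/(AUC_iv/D_iv) = (156.705/40)/(135/20) = 3.917625/6.75 = 0.5804

F = 0.58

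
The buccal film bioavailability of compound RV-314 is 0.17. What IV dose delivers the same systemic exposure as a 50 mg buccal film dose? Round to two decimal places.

D_iv = 8.50 mg

Systemic exposure from an extravascular dose = F × D_ev, so the equivalent IV dose is F × D_ev.
D_iv = F × D_ev = 0.17 × 50 = 8.5 mg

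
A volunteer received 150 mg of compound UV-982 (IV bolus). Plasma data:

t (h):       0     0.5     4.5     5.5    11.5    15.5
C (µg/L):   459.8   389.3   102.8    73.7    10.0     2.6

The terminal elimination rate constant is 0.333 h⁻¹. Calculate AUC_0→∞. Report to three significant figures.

Trapezoidal AUC_0→15.5:
  [0→0.5]: (459.8+389.3)/2 × 0.5 = 212.275
  [0.5→4.5]: (389.3+102.8)/2 × 4 = 984.2
  [4.5→5.5]: (102.8+73.7)/2 × 1 = 88.25
  [5.5→11.5]: (73.7+10.0)/2 × 6 = 251.1
  [11.5→15.5]: (10.0+2.6)/2 × 4 = 25.2
  Sum = 1561.025 µg/L·h
Extrapolated tail: C_last / k_e = 2.6 / 0.333 = 7.808
AUC_0→∞ = 1561.025 + 7.808 = 1568.833 µg/L·h

AUC = 1570 µg/L·h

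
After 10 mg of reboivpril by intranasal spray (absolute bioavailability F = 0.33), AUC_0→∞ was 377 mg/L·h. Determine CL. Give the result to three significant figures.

CL = 0.00875 L/h

CL = F × Dose / AUC_0→∞
   = 0.33 × 10 / 377 = 0.00875332 L/h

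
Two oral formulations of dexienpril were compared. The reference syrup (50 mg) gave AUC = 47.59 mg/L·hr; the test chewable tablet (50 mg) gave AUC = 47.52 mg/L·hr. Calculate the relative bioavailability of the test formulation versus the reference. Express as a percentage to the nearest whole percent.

F_rel = (AUC_test/D_test) / (AUC_ref/D_ref)
      = (47.52/50) / (47.59/50)
      = 0.9504 / 0.9518 = 0.9985 = 99.85%

F_rel = 100%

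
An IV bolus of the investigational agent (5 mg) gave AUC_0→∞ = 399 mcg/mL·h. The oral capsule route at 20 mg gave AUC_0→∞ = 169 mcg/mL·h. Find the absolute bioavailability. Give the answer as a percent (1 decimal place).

F = 10.6%

F = (AUC_ev / D_ev) / (AUC_iv / D_iv)
  = (169/20) / (399/5)
  = 8.45 / 79.8 = 0.1059
  = 10.59%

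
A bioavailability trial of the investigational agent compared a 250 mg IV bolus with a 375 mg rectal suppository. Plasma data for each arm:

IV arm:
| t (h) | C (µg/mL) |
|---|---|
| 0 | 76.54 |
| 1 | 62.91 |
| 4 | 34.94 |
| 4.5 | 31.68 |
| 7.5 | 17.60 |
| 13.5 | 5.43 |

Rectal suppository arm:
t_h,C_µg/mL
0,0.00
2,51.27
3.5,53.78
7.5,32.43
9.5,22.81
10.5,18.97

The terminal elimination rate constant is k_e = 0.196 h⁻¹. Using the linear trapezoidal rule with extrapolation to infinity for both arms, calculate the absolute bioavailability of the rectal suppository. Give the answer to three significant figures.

Trapezoidal AUC_0→13.5 (IV):
  [0→1]: (76.54+62.91)/2 × 1 = 69.725
  [1→4]: (62.91+34.94)/2 × 3 = 146.775
  [4→4.5]: (34.94+31.68)/2 × 0.5 = 16.655
  [4.5→7.5]: (31.68+17.60)/2 × 3 = 73.92
  [7.5→13.5]: (17.60+5.43)/2 × 6 = 69.09
  Sum = 376.165 µg/mL·h
IV tail: 5.43/0.196 = 27.704; AUC_iv,0→∞ = 376.165 + 27.704 = 403.869 µg/mL·h
Trapezoidal AUC_0→10.5 (rectal suppository):
  [0→2]: (0.00+51.27)/2 × 2 = 51.27
  [2→3.5]: (51.27+53.78)/2 × 1.5 = 78.7875
  [3.5→7.5]: (53.78+32.43)/2 × 4 = 172.42
  [7.5→9.5]: (32.43+22.81)/2 × 2 = 55.24
  [9.5→10.5]: (22.81+18.97)/2 × 1 = 20.89
  Sum = 378.6075 µg/mL·h
rectal suppository tail: 18.97/0.196 = 96.786; AUC_ev,0→∞ = 378.6075 + 96.786 = 475.3935 µg/mL·h
F = (AUC_ev/D_ev)/(AUC_iv/D_iv) = (475.3935/375)/(403.869/250) = 1.267716/1.615476 = 0.7847

F = 0.785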